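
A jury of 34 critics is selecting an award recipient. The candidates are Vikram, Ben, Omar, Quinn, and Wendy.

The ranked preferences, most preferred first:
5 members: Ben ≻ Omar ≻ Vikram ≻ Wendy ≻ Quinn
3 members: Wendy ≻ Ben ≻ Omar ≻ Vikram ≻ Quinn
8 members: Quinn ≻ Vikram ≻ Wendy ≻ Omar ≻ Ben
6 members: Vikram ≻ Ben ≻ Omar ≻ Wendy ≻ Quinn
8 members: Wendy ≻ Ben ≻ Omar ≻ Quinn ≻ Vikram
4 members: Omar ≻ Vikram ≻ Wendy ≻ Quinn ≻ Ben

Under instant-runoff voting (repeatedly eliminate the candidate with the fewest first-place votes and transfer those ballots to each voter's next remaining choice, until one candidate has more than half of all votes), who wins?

Vikram

Round 1: Vikram 6, Ben 5, Omar 4, Quinn 8, Wendy 11. Omar eliminated.
Round 2: Vikram 10, Ben 5, Quinn 8, Wendy 11. Ben eliminated.
Round 3: Vikram 15, Quinn 8, Wendy 11. Quinn eliminated.
Round 4: Vikram 23, Wendy 11. Vikram has a majority (≥18).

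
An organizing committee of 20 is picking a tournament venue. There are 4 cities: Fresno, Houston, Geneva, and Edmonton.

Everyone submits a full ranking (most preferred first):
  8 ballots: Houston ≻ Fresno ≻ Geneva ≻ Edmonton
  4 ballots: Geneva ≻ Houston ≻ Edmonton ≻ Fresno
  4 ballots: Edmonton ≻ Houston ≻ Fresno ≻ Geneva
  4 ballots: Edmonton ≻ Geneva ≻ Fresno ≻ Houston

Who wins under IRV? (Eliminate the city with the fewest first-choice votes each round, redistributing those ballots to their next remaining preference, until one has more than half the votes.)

Round 1: Fresno 0, Houston 8, Geneva 4, Edmonton 8. Fresno eliminated.
Round 2: Houston 8, Geneva 4, Edmonton 8. Geneva eliminated.
Round 3: Houston 12, Edmonton 8. Houston has a majority (≥11).

Houston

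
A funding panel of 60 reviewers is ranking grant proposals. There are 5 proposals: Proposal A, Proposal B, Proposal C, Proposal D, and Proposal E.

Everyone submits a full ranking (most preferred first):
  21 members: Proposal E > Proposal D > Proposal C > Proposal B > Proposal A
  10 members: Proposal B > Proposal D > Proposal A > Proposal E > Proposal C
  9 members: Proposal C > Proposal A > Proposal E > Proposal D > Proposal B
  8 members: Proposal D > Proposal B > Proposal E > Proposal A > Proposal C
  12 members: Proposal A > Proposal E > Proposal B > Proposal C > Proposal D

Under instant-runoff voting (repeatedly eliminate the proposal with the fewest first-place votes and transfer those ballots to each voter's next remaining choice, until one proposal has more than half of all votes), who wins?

Round 1: Proposal A 12, Proposal B 10, Proposal C 9, Proposal D 8, Proposal E 21. Proposal D eliminated.
Round 2: Proposal A 12, Proposal B 18, Proposal C 9, Proposal E 21. Proposal C eliminated.
Round 3: Proposal A 21, Proposal B 18, Proposal E 21. Proposal B eliminated.
Round 4: Proposal A 31, Proposal E 29. Proposal A has a majority (≥31).

Proposal A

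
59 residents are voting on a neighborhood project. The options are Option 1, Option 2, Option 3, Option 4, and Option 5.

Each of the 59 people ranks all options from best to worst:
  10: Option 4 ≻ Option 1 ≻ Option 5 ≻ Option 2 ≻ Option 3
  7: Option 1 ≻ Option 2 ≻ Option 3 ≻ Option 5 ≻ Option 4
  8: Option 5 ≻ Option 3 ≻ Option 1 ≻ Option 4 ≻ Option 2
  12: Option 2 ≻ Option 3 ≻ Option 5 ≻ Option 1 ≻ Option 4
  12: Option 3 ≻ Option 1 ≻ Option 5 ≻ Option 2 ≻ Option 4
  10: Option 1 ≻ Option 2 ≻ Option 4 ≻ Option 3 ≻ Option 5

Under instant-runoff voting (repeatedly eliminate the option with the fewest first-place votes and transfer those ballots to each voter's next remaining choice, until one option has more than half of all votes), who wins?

Option 3

Round 1: Option 1 17, Option 2 12, Option 3 12, Option 4 10, Option 5 8. Option 5 eliminated.
Round 2: Option 1 17, Option 2 12, Option 3 20, Option 4 10. Option 4 eliminated.
Round 3: Option 1 27, Option 2 12, Option 3 20. Option 2 eliminated.
Round 4: Option 1 27, Option 3 32. Option 3 has a majority (≥30).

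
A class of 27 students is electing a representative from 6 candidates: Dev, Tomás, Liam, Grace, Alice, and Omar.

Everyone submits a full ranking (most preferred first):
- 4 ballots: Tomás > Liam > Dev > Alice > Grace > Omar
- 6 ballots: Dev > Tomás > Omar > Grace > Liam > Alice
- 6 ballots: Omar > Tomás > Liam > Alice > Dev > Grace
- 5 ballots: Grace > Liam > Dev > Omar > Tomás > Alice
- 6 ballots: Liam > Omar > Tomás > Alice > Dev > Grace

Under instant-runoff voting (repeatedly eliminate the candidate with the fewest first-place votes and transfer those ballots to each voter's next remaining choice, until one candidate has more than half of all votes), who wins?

Round 1: Dev 6, Tomás 4, Liam 6, Grace 5, Alice 0, Omar 6. Alice eliminated.
Round 2: Dev 6, Tomás 4, Liam 6, Grace 5, Omar 6. Tomás eliminated.
Round 3: Dev 6, Liam 10, Grace 5, Omar 6. Grace eliminated.
Round 4: Dev 6, Liam 15, Omar 6. Liam has a majority (≥14).

Liam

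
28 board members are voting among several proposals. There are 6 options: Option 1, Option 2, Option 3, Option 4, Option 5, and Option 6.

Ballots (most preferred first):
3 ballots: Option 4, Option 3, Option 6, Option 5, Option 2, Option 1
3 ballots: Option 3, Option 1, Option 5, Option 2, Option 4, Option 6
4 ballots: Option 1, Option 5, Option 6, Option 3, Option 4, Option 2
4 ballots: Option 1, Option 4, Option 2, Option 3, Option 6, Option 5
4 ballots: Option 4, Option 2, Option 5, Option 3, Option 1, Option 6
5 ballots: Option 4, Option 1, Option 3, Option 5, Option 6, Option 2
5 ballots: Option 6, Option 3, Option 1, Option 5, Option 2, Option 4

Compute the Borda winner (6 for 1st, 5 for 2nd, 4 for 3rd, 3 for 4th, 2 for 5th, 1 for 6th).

Option 1: 3×1 + 3×5 + 4×6 + 4×6 + 4×2 + 5×5 + 5×4 = 119
Option 2: 3×2 + 3×3 + 4×1 + 4×4 + 4×5 + 5×1 + 5×2 = 70
Option 3: 3×5 + 3×6 + 4×3 + 4×3 + 4×3 + 5×4 + 5×5 = 114
Option 4: 3×6 + 3×2 + 4×2 + 4×5 + 4×6 + 5×6 + 5×1 = 111
Option 5: 3×3 + 3×4 + 4×5 + 4×1 + 4×4 + 5×3 + 5×3 = 91
Option 6: 3×4 + 3×1 + 4×4 + 4×2 + 4×1 + 5×2 + 5×6 = 83

Option 1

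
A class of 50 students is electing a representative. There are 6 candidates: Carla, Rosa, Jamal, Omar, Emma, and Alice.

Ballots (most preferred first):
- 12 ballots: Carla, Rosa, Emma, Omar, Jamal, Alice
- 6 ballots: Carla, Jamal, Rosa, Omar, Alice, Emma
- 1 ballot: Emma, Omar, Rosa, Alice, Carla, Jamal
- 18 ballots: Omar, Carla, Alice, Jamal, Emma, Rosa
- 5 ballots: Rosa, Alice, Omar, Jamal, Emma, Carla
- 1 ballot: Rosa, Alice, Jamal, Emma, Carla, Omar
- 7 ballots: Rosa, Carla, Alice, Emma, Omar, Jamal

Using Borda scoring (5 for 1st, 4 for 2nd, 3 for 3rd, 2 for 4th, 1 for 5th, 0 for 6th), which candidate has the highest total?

Carla: 12×5 + 6×5 + 1×1 + 18×4 + 5×0 + 1×1 + 7×4 = 192
Rosa: 12×4 + 6×3 + 1×3 + 18×0 + 5×5 + 1×5 + 7×5 = 134
Jamal: 12×1 + 6×4 + 1×0 + 18×2 + 5×2 + 1×3 + 7×0 = 85
Omar: 12×2 + 6×2 + 1×4 + 18×5 + 5×3 + 1×0 + 7×1 = 152
Emma: 12×3 + 6×0 + 1×5 + 18×1 + 5×1 + 1×2 + 7×2 = 80
Alice: 12×0 + 6×1 + 1×2 + 18×3 + 5×4 + 1×4 + 7×3 = 107

Carla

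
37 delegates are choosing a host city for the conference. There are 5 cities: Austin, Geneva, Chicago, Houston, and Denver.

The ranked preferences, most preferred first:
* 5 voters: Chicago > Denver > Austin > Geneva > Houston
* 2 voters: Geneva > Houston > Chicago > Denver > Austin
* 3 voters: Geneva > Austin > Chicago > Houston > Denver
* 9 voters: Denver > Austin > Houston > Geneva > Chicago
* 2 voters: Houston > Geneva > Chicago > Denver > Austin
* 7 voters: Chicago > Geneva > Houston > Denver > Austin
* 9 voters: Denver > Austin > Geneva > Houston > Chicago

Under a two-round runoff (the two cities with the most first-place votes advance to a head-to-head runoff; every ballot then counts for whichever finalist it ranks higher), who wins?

Round 1 first-place votes: Austin 0, Geneva 5, Chicago 12, Houston 2, Denver 18. Denver and Chicago advance.
Runoff: Denver is ranked above Chicago on 18 ballots, Chicago above Denver on 19.

Chicago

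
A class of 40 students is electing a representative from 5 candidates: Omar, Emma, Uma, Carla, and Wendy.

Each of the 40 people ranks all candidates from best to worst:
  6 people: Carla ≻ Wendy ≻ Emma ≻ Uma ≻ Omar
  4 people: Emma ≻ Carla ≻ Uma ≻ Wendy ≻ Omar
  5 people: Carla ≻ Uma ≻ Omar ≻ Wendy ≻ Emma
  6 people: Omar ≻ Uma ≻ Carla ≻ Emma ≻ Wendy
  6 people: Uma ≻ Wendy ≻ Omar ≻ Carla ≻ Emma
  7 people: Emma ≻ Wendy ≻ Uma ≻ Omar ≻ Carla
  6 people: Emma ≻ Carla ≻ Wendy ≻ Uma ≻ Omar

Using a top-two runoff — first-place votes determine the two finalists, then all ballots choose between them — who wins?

Carla

Round 1 first-place votes: Omar 6, Emma 17, Uma 6, Carla 11, Wendy 0. Emma and Carla advance.
Runoff: Emma is ranked above Carla on 17 ballots, Carla above Emma on 23.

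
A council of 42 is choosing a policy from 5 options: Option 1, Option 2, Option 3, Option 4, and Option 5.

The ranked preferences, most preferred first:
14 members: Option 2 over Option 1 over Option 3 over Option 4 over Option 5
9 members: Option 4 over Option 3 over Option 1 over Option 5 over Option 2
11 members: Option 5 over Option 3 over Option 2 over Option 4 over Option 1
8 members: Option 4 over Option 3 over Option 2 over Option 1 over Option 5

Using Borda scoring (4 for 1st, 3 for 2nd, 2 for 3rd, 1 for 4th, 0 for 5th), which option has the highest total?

Option 1: 14×3 + 9×2 + 11×0 + 8×1 = 68
Option 2: 14×4 + 9×0 + 11×2 + 8×2 = 94
Option 3: 14×2 + 9×3 + 11×3 + 8×3 = 112
Option 4: 14×1 + 9×4 + 11×1 + 8×4 = 93
Option 5: 14×0 + 9×1 + 11×4 + 8×0 = 53

Option 3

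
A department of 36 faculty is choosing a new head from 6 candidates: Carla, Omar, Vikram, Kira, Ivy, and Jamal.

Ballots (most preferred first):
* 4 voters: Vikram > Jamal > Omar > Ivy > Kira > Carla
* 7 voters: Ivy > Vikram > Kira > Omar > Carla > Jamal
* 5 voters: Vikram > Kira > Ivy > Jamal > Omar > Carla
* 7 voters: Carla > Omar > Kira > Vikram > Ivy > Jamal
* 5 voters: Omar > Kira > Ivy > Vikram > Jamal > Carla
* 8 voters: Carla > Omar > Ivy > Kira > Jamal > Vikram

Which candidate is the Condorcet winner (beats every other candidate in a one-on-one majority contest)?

Omar vs Carla: 21–15
Omar vs Vikram: 20–16
Omar vs Kira: 24–12
Omar vs Ivy: 24–12
Omar vs Jamal: 27–9
Omar beats every other candidate.

Omar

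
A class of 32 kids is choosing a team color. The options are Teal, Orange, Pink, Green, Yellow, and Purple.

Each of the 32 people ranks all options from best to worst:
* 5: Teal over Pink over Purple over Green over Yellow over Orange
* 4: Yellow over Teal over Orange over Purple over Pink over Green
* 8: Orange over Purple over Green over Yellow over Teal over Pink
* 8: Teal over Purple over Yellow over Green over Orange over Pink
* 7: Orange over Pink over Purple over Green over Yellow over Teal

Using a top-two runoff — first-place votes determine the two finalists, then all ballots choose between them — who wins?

Round 1 first-place votes: Teal 13, Orange 15, Pink 0, Green 0, Yellow 4, Purple 0. Orange and Teal advance.
Runoff: Orange is ranked above Teal on 15 ballots, Teal above Orange on 17.

Teal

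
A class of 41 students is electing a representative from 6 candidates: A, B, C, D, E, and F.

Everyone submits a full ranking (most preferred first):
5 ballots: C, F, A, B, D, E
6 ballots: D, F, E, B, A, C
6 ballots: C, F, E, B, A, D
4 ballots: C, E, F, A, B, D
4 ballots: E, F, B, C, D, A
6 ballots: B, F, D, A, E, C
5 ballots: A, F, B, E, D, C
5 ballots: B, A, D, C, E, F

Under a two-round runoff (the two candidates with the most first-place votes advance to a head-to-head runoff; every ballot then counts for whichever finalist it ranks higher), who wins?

B

Round 1 first-place votes: A 5, B 11, C 15, D 6, E 4, F 0. C and B advance.
Runoff: C is ranked above B on 15 ballots, B above C on 26.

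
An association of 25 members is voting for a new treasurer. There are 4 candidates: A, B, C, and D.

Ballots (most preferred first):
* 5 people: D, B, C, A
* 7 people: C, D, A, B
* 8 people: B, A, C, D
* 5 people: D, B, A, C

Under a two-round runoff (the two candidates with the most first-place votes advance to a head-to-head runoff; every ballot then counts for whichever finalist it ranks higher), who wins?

D

Round 1 first-place votes: A 0, B 8, C 7, D 10. D and B advance.
Runoff: D is ranked above B on 17 ballots, B above D on 8.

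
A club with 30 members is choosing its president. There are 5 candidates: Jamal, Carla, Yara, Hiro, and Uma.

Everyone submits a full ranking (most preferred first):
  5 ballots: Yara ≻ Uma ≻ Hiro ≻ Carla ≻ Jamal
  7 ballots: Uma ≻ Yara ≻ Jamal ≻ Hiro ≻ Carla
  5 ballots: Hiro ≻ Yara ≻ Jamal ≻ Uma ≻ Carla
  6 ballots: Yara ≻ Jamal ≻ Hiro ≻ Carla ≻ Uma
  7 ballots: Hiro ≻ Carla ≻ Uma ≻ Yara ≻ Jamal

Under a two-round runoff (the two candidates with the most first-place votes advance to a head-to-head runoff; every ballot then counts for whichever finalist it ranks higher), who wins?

Round 1 first-place votes: Jamal 0, Carla 0, Yara 11, Hiro 12, Uma 7. Hiro and Yara advance.
Runoff: Hiro is ranked above Yara on 12 ballots, Yara above Hiro on 18.

Yara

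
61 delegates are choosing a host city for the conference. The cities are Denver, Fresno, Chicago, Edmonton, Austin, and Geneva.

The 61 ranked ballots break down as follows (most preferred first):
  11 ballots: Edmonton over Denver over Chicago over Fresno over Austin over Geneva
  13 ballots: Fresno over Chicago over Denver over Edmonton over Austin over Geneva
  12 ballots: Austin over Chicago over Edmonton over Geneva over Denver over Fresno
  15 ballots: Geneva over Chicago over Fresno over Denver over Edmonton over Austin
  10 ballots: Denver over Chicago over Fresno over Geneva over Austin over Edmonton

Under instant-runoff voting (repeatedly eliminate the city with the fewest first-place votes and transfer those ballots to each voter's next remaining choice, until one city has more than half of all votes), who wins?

Round 1: Denver 10, Fresno 13, Chicago 0, Edmonton 11, Austin 12, Geneva 15. Chicago eliminated.
Round 2: Denver 10, Fresno 13, Edmonton 11, Austin 12, Geneva 15. Denver eliminated.
Round 3: Fresno 23, Edmonton 11, Austin 12, Geneva 15. Edmonton eliminated.
Round 4: Fresno 34, Austin 12, Geneva 15. Fresno has a majority (≥31).

Fresno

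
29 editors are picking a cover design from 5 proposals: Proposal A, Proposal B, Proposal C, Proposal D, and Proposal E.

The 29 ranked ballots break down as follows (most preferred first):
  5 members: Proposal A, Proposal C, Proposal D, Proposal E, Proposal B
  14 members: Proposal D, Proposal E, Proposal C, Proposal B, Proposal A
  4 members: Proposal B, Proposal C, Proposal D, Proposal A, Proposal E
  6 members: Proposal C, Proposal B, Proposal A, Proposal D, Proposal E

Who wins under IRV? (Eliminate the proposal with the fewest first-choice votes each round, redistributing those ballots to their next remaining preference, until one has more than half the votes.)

Round 1: Proposal A 5, Proposal B 4, Proposal C 6, Proposal D 14, Proposal E 0. Proposal E eliminated.
Round 2: Proposal A 5, Proposal B 4, Proposal C 6, Proposal D 14. Proposal B eliminated.
Round 3: Proposal A 5, Proposal C 10, Proposal D 14. Proposal A eliminated.
Round 4: Proposal C 15, Proposal D 14. Proposal C has a majority (≥15).

Proposal C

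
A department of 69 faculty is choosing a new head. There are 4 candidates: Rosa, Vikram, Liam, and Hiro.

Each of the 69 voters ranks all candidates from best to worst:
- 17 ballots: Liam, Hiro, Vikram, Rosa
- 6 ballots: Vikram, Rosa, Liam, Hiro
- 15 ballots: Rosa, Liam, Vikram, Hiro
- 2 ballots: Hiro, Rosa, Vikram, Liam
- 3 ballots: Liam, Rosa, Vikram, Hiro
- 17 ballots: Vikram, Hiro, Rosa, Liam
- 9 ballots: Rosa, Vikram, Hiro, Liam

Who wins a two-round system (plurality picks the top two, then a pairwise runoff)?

Vikram

Round 1 first-place votes: Rosa 24, Vikram 23, Liam 20, Hiro 2. Rosa and Vikram advance.
Runoff: Rosa is ranked above Vikram on 29 ballots, Vikram above Rosa on 40.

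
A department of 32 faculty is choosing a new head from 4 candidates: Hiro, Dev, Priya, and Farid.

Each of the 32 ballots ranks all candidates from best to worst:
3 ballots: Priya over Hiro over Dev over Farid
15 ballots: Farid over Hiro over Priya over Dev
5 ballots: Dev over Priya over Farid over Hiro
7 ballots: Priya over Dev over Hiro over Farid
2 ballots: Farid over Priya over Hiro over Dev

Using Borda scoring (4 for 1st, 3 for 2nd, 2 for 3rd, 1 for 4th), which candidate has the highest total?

Priya

Hiro: 3×3 + 15×3 + 5×1 + 7×2 + 2×2 = 77
Dev: 3×2 + 15×1 + 5×4 + 7×3 + 2×1 = 64
Priya: 3×4 + 15×2 + 5×3 + 7×4 + 2×3 = 91
Farid: 3×1 + 15×4 + 5×2 + 7×1 + 2×4 = 88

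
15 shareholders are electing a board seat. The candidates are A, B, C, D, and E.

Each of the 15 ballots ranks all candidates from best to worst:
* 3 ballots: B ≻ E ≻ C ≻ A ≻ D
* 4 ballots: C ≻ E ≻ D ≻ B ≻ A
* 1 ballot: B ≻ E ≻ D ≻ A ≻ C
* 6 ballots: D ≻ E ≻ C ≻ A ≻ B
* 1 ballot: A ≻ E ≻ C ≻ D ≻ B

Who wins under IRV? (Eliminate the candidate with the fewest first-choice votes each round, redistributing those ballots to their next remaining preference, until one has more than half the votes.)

C

Round 1: A 1, B 4, C 4, D 6, E 0. E eliminated.
Round 2: A 1, B 4, C 4, D 6. A eliminated.
Round 3: B 4, C 5, D 6. B eliminated.
Round 4: C 8, D 7. C has a majority (≥8).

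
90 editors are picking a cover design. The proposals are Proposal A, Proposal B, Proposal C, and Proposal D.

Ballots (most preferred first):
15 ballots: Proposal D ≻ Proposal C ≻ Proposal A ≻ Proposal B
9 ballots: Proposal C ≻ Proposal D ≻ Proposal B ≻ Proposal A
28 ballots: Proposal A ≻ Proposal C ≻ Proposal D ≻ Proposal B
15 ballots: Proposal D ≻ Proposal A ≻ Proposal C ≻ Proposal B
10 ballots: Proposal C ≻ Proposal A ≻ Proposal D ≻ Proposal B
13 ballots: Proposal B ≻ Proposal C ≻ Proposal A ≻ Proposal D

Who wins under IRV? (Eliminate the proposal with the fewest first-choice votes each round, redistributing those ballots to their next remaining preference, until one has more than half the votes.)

Proposal C

Round 1: Proposal A 28, Proposal B 13, Proposal C 19, Proposal D 30. Proposal B eliminated.
Round 2: Proposal A 28, Proposal C 32, Proposal D 30. Proposal A eliminated.
Round 3: Proposal C 60, Proposal D 30. Proposal C has a majority (≥46).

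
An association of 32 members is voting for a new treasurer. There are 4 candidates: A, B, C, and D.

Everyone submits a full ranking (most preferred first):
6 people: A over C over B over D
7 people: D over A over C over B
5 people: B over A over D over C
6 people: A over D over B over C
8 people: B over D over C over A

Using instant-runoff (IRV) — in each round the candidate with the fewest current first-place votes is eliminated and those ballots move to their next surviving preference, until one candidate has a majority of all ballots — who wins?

Round 1: A 12, B 13, C 0, D 7. C eliminated.
Round 2: A 12, B 13, D 7. D eliminated.
Round 3: A 19, B 13. A has a majority (≥17).

A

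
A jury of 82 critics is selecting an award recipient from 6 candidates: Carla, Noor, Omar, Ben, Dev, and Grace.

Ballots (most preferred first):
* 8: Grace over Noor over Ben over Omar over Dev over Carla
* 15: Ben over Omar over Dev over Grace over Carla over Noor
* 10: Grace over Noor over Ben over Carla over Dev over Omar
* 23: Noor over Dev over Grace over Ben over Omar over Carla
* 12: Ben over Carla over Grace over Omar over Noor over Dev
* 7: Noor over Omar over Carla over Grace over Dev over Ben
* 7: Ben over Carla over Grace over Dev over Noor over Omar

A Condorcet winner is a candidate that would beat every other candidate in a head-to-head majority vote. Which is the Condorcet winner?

Grace vs Carla: 56–26
Grace vs Noor: 52–30
Grace vs Omar: 60–22
Grace vs Ben: 48–34
Grace vs Dev: 44–38
Grace beats every other candidate.

Grace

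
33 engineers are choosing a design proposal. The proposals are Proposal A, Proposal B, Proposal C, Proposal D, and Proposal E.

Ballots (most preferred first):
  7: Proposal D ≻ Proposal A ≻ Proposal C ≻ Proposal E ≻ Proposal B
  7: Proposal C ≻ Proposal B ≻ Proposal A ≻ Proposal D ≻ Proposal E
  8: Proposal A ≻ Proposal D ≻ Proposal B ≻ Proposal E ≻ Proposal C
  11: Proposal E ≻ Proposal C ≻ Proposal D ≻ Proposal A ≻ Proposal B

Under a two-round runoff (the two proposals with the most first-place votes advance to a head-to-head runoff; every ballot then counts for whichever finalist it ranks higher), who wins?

Proposal A

Round 1 first-place votes: Proposal A 8, Proposal B 0, Proposal C 7, Proposal D 7, Proposal E 11. Proposal E and Proposal A advance.
Runoff: Proposal E is ranked above Proposal A on 11 ballots, Proposal A above Proposal E on 22.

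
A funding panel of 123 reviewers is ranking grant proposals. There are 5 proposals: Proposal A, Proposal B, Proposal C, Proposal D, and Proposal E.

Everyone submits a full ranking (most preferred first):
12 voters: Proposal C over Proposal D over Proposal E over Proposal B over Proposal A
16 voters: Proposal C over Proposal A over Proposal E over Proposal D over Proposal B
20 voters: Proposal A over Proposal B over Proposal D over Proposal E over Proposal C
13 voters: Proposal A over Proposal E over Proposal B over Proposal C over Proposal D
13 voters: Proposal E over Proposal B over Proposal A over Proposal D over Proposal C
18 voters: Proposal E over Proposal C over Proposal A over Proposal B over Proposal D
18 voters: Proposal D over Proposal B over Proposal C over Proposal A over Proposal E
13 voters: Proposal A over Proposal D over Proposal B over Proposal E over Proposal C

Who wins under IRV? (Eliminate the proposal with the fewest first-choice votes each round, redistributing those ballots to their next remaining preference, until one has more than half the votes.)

Proposal C

Round 1: Proposal A 46, Proposal B 0, Proposal C 28, Proposal D 18, Proposal E 31. Proposal B eliminated.
Round 2: Proposal A 46, Proposal C 28, Proposal D 18, Proposal E 31. Proposal D eliminated.
Round 3: Proposal A 46, Proposal C 46, Proposal E 31. Proposal E eliminated.
Round 4: Proposal A 59, Proposal C 64. Proposal C has a majority (≥62).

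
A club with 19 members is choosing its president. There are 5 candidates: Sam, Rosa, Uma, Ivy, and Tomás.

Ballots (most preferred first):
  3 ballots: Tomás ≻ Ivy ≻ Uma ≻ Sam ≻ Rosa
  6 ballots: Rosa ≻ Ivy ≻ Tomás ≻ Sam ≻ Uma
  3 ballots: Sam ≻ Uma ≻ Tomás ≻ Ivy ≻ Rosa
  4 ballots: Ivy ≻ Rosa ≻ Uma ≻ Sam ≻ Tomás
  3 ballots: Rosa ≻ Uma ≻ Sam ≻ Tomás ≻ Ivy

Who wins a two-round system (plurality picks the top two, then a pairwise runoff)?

Round 1 first-place votes: Sam 3, Rosa 9, Uma 0, Ivy 4, Tomás 3. Rosa and Ivy advance.
Runoff: Rosa is ranked above Ivy on 9 ballots, Ivy above Rosa on 10.

Ivy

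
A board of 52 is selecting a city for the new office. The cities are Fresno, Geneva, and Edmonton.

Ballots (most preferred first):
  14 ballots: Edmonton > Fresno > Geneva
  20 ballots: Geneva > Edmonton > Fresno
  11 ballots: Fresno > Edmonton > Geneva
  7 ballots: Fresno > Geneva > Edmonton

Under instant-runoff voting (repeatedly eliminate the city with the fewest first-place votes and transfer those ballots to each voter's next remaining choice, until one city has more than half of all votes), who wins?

Fresno

Round 1: Fresno 18, Geneva 20, Edmonton 14. Edmonton eliminated.
Round 2: Fresno 32, Geneva 20. Fresno has a majority (≥27).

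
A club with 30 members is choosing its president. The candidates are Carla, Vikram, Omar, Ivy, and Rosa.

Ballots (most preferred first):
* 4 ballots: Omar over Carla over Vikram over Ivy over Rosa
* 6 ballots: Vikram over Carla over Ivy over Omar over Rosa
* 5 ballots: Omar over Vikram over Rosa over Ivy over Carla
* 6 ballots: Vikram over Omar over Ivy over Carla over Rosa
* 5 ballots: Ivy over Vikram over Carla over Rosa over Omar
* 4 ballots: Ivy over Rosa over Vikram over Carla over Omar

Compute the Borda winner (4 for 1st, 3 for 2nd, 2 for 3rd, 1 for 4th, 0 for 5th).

Carla: 4×3 + 6×3 + 5×0 + 6×1 + 5×2 + 4×1 = 50
Vikram: 4×2 + 6×4 + 5×3 + 6×4 + 5×3 + 4×2 = 94
Omar: 4×4 + 6×1 + 5×4 + 6×3 + 5×0 + 4×0 = 60
Ivy: 4×1 + 6×2 + 5×1 + 6×2 + 5×4 + 4×4 = 69
Rosa: 4×0 + 6×0 + 5×2 + 6×0 + 5×1 + 4×3 = 27

Vikram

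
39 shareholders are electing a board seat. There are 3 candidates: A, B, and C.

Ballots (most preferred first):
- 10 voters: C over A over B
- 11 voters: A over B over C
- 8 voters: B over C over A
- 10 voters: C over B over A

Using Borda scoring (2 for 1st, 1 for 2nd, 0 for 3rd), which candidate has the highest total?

A: 10×1 + 11×2 + 8×0 + 10×0 = 32
B: 10×0 + 11×1 + 8×2 + 10×1 = 37
C: 10×2 + 11×0 + 8×1 + 10×2 = 48

C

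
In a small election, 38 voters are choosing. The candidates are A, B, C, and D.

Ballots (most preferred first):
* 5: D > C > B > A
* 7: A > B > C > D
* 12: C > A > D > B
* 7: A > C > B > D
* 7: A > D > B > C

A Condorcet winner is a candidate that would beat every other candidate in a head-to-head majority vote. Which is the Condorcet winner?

A

A vs B: 33–5
A vs C: 21–17
A vs D: 33–5
A beats every other candidate.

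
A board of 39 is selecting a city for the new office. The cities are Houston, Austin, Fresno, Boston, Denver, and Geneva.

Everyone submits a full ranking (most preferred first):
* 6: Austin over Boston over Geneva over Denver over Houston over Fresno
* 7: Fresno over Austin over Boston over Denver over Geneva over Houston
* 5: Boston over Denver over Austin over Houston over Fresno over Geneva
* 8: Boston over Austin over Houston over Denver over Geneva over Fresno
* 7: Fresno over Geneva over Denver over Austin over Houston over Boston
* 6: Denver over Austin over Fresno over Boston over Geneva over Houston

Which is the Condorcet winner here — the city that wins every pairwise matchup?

Austin

Austin vs Houston: 39–0
Austin vs Fresno: 25–14
Austin vs Boston: 26–13
Austin vs Denver: 21–18
Austin vs Geneva: 32–7
Austin beats every other city.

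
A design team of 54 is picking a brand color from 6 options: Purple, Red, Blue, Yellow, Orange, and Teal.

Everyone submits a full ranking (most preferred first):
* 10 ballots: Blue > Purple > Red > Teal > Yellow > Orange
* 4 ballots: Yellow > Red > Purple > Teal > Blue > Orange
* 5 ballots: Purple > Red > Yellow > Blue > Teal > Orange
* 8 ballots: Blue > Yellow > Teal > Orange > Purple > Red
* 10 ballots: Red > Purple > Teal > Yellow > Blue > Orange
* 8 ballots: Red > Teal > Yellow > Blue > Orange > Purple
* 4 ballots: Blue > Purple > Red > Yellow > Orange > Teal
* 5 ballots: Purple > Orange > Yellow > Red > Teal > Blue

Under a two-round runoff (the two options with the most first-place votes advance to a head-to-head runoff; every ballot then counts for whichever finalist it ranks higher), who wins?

Red

Round 1 first-place votes: Purple 10, Red 18, Blue 22, Yellow 4, Orange 0, Teal 0. Blue and Red advance.
Runoff: Blue is ranked above Red on 22 ballots, Red above Blue on 32.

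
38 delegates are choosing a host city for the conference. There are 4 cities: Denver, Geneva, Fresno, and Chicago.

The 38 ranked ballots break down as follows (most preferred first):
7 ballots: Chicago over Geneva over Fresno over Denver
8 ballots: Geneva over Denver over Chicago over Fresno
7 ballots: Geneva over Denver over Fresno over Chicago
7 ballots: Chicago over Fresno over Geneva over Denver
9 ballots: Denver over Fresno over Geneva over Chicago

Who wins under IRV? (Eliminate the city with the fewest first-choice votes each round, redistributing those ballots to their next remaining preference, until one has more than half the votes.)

Geneva

Round 1: Denver 9, Geneva 15, Fresno 0, Chicago 14. Fresno eliminated.
Round 2: Denver 9, Geneva 15, Chicago 14. Denver eliminated.
Round 3: Geneva 24, Chicago 14. Geneva has a majority (≥20).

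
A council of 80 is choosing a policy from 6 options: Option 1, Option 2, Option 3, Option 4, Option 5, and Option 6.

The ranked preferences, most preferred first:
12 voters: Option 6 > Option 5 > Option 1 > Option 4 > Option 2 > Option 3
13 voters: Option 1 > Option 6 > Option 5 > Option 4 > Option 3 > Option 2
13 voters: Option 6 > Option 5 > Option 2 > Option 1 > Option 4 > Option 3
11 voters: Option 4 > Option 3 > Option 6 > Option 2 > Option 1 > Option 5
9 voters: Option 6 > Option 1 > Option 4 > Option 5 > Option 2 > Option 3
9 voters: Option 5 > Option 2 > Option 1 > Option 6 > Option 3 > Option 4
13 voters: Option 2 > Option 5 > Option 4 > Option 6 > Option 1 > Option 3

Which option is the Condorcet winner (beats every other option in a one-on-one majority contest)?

Option 6 vs Option 1: 58–22
Option 6 vs Option 2: 58–22
Option 6 vs Option 3: 69–11
Option 6 vs Option 4: 56–24
Option 6 vs Option 5: 58–22
Option 6 beats every other option.

Option 6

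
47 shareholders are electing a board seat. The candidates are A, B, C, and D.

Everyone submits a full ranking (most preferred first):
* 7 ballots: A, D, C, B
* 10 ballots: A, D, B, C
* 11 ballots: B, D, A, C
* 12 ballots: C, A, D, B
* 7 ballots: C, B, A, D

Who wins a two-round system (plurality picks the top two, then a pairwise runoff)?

A

Round 1 first-place votes: A 17, B 11, C 19, D 0. C and A advance.
Runoff: C is ranked above A on 19 ballots, A above C on 28.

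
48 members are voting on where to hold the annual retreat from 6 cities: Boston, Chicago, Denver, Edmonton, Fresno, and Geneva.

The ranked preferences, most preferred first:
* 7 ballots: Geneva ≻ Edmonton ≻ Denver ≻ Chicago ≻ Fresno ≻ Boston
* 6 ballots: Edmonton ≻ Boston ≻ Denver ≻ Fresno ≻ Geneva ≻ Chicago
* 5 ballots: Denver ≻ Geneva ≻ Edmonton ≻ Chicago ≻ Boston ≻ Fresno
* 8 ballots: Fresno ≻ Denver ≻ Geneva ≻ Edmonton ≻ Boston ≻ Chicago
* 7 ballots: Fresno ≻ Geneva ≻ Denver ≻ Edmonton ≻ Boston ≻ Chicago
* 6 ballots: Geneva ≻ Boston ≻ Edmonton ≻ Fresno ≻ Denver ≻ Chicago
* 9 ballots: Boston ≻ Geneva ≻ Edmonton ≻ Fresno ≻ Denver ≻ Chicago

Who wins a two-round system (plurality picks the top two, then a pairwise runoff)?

Geneva

Round 1 first-place votes: Boston 9, Chicago 0, Denver 5, Edmonton 6, Fresno 15, Geneva 13. Fresno and Geneva advance.
Runoff: Fresno is ranked above Geneva on 21 ballots, Geneva above Fresno on 27.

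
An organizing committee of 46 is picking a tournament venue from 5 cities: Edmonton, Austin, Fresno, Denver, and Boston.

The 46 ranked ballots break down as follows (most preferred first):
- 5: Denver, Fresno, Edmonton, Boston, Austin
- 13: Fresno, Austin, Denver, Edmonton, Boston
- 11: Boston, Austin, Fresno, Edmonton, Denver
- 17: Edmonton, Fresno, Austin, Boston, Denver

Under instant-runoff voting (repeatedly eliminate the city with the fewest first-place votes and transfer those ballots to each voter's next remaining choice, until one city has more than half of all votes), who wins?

Round 1: Edmonton 17, Austin 0, Fresno 13, Denver 5, Boston 11. Austin eliminated.
Round 2: Edmonton 17, Fresno 13, Denver 5, Boston 11. Denver eliminated.
Round 3: Edmonton 17, Fresno 18, Boston 11. Boston eliminated.
Round 4: Edmonton 17, Fresno 29. Fresno has a majority (≥24).

Fresno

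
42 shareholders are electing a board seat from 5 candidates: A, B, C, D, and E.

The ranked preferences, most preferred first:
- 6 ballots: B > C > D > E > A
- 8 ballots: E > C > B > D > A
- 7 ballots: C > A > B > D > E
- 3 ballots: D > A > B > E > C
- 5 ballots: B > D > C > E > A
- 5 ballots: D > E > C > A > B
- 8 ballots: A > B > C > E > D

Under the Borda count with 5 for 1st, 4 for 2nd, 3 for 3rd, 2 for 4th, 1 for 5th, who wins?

C

A: 6×1 + 8×1 + 7×4 + 3×4 + 5×1 + 5×2 + 8×5 = 109
B: 6×5 + 8×3 + 7×3 + 3×3 + 5×5 + 5×1 + 8×4 = 146
C: 6×4 + 8×4 + 7×5 + 3×1 + 5×3 + 5×3 + 8×3 = 148
D: 6×3 + 8×2 + 7×2 + 3×5 + 5×4 + 5×5 + 8×1 = 116
E: 6×2 + 8×5 + 7×1 + 3×2 + 5×2 + 5×4 + 8×2 = 111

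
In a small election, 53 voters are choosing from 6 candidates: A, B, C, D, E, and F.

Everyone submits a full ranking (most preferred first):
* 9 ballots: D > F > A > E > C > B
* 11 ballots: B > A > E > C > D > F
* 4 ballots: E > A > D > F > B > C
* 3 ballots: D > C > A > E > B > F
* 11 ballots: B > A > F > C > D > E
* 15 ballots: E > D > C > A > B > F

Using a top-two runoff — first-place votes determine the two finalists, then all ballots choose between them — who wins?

Round 1 first-place votes: A 0, B 22, C 0, D 12, E 19, F 0. B and E advance.
Runoff: B is ranked above E on 22 ballots, E above B on 31.

E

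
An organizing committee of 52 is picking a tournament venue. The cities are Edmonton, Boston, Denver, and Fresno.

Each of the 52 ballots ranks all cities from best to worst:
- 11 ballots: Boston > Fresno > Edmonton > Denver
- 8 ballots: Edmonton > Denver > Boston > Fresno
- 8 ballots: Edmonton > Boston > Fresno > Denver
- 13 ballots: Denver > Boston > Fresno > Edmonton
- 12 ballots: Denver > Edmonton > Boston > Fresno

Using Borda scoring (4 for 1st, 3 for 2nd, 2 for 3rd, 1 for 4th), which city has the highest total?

Edmonton: 11×2 + 8×4 + 8×4 + 13×1 + 12×3 = 135
Boston: 11×4 + 8×2 + 8×3 + 13×3 + 12×2 = 147
Denver: 11×1 + 8×3 + 8×1 + 13×4 + 12×4 = 143
Fresno: 11×3 + 8×1 + 8×2 + 13×2 + 12×1 = 95

Boston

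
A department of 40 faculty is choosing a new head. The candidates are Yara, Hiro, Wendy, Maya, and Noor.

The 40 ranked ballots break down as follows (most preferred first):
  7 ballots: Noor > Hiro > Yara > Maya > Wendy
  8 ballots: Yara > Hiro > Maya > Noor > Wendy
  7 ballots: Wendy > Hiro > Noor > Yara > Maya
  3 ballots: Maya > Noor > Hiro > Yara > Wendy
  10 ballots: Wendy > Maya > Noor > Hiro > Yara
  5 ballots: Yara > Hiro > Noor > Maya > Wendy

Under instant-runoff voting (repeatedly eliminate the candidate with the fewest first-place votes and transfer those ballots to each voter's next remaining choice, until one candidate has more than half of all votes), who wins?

Round 1: Yara 13, Hiro 0, Wendy 17, Maya 3, Noor 7. Hiro eliminated.
Round 2: Yara 13, Wendy 17, Maya 3, Noor 7. Maya eliminated.
Round 3: Yara 13, Wendy 17, Noor 10. Noor eliminated.
Round 4: Yara 23, Wendy 17. Yara has a majority (≥21).

Yara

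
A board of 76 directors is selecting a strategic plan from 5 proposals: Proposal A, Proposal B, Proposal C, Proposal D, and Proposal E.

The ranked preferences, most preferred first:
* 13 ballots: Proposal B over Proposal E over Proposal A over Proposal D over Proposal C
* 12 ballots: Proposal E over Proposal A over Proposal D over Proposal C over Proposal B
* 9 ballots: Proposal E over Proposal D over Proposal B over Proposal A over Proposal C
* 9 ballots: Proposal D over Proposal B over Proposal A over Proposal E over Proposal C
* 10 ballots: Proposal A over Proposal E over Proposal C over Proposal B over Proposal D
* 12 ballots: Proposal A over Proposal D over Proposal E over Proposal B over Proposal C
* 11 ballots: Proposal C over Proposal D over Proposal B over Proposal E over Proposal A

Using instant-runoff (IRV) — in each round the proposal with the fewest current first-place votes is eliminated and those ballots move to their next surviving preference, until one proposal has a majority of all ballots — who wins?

Proposal B

Round 1: Proposal A 22, Proposal B 13, Proposal C 11, Proposal D 9, Proposal E 21. Proposal D eliminated.
Round 2: Proposal A 22, Proposal B 22, Proposal C 11, Proposal E 21. Proposal C eliminated.
Round 3: Proposal A 22, Proposal B 33, Proposal E 21. Proposal E eliminated.
Round 4: Proposal A 34, Proposal B 42. Proposal B has a majority (≥39).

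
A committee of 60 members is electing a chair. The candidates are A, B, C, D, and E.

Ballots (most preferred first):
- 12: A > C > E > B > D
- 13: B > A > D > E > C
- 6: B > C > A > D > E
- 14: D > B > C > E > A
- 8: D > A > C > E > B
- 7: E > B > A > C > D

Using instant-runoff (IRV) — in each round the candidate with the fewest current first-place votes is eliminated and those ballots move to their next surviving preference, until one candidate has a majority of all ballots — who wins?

B

Round 1: A 12, B 19, C 0, D 22, E 7. C eliminated.
Round 2: A 12, B 19, D 22, E 7. E eliminated.
Round 3: A 12, B 26, D 22. A eliminated.
Round 4: B 38, D 22. B has a majority (≥31).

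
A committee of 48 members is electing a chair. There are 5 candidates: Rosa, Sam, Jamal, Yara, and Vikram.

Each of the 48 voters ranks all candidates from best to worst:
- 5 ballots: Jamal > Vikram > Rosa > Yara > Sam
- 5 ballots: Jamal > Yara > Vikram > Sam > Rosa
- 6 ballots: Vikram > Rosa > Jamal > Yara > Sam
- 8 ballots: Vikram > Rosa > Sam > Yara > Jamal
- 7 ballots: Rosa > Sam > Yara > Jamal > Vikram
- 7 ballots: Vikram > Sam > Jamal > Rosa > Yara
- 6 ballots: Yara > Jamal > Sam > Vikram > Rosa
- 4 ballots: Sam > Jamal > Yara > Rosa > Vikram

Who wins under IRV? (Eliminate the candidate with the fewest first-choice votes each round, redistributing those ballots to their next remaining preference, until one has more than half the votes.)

Round 1: Rosa 7, Sam 4, Jamal 10, Yara 6, Vikram 21. Sam eliminated.
Round 2: Rosa 7, Jamal 14, Yara 6, Vikram 21. Yara eliminated.
Round 3: Rosa 7, Jamal 20, Vikram 21. Rosa eliminated.
Round 4: Jamal 27, Vikram 21. Jamal has a majority (≥25).

Jamal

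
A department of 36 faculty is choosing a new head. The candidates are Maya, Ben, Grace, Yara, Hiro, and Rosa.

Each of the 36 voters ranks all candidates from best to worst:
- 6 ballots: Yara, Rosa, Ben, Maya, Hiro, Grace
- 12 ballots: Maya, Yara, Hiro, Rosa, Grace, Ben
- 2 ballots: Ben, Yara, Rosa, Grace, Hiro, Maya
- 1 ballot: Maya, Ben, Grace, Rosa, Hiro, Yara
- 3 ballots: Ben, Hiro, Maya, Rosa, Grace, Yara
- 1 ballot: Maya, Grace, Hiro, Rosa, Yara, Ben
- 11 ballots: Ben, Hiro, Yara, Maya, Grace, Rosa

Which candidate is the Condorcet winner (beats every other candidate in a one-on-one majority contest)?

Yara vs Maya: 19–17
Yara vs Ben: 19–17
Yara vs Grace: 31–5
Yara vs Hiro: 20–16
Yara vs Rosa: 31–5
Yara beats every other candidate.

Yara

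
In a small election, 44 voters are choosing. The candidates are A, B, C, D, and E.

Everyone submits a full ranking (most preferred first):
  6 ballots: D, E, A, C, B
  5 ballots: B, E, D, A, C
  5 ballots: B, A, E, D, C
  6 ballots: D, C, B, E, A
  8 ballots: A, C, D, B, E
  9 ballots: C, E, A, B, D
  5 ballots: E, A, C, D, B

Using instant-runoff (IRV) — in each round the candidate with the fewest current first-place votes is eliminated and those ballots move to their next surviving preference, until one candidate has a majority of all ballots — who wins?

A

Round 1: A 8, B 10, C 9, D 12, E 5. E eliminated.
Round 2: A 13, B 10, C 9, D 12. C eliminated.
Round 3: A 22, B 10, D 12. B eliminated.
Round 4: A 27, D 17. A has a majority (≥23).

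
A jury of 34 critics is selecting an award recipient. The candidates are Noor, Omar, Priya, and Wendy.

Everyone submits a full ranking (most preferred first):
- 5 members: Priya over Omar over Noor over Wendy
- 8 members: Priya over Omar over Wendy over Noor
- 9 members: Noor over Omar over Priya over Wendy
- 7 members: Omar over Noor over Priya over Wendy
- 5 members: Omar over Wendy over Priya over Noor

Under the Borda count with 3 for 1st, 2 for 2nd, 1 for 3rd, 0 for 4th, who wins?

Omar

Noor: 5×1 + 8×0 + 9×3 + 7×2 + 5×0 = 46
Omar: 5×2 + 8×2 + 9×2 + 7×3 + 5×3 = 80
Priya: 5×3 + 8×3 + 9×1 + 7×1 + 5×1 = 60
Wendy: 5×0 + 8×1 + 9×0 + 7×0 + 5×2 = 18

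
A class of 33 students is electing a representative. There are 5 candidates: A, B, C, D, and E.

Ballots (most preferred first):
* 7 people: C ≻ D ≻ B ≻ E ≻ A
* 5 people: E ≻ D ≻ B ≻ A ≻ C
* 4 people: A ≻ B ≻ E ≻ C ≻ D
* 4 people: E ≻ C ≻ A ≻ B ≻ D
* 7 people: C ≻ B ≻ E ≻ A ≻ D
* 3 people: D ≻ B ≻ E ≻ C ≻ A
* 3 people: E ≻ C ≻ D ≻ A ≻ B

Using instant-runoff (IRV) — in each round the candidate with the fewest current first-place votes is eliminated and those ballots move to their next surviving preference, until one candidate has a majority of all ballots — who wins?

E

Round 1: A 4, B 0, C 14, D 3, E 12. B eliminated.
Round 2: A 4, C 14, D 3, E 12. D eliminated.
Round 3: A 4, C 14, E 15. A eliminated.
Round 4: C 14, E 19. E has a majority (≥17).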